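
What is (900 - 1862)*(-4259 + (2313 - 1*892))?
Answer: 2730156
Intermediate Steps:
(900 - 1862)*(-4259 + (2313 - 1*892)) = -962*(-4259 + (2313 - 892)) = -962*(-4259 + 1421) = -962*(-2838) = 2730156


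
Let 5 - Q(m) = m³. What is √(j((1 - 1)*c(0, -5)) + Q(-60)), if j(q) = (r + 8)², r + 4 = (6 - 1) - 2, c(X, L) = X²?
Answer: 3*√24006 ≈ 464.82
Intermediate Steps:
Q(m) = 5 - m³
r = -1 (r = -4 + ((6 - 1) - 2) = -4 + (5 - 2) = -4 + 3 = -1)
j(q) = 49 (j(q) = (-1 + 8)² = 7² = 49)
√(j((1 - 1)*c(0, -5)) + Q(-60)) = √(49 + (5 - 1*(-60)³)) = √(49 + (5 - 1*(-216000))) = √(49 + (5 + 216000)) = √(49 + 216005) = √216054 = 3*√24006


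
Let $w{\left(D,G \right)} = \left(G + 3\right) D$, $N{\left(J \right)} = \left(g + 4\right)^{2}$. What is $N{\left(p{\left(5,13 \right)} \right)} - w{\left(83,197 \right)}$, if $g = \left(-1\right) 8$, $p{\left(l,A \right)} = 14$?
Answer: $-16584$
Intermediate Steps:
$g = -8$
$N{\left(J \right)} = 16$ ($N{\left(J \right)} = \left(-8 + 4\right)^{2} = \left(-4\right)^{2} = 16$)
$w{\left(D,G \right)} = D \left(3 + G\right)$ ($w{\left(D,G \right)} = \left(3 + G\right) D = D \left(3 + G\right)$)
$N{\left(p{\left(5,13 \right)} \right)} - w{\left(83,197 \right)} = 16 - 83 \left(3 + 197\right) = 16 - 83 \cdot 200 = 16 - 16600 = -16584$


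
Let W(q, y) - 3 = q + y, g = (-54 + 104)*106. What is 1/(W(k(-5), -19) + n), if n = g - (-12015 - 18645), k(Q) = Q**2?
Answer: 1/35969 ≈ 2.7802e-5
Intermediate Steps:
g = 5300 (g = 50*106 = 5300)
W(q, y) = 3 + q + y (W(q, y) = 3 + (q + y) = 3 + q + y)
n = 35960 (n = 5300 - (-12015 - 18645) = 5300 - 1*(-30660) = 5300 + 30660 = 35960)
1/(W(k(-5), -19) + n) = 1/((3 + (-5)**2 - 19) + 35960) = 1/((3 + 25 - 19) + 35960) = 1/(9 + 35960) = 1/35969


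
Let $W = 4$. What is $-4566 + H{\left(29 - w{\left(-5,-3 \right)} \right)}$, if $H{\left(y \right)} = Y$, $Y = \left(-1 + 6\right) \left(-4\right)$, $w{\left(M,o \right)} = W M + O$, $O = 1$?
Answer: $-4586$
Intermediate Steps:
$w{\left(M,o \right)} = 1 + 4 M$ ($w{\left(M,o \right)} = 4 M + 1 = 1 + 4 M$)
$Y = -20$ ($Y = 5 \left(-4\right) = -20$)
$H{\left(y \right)} = -20$
$-4566 + H{\left(29 - w{\left(-5,-3 \right)} \right)} = -4566 - 20 = -4586$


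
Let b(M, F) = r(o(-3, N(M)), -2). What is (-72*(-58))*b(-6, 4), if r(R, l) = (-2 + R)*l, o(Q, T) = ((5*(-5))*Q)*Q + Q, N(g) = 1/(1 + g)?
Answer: 1920960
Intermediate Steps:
o(Q, T) = Q - 25*Q² (o(Q, T) = (-25*Q)*Q + Q = -25*Q² + Q = Q - 25*Q²)
r(R, l) = l*(-2 + R)
b(M, F) = 460 (b(M, F) = -2*(-2 - 3*(1 - 25*(-3))) = -2*(-2 - 3*(1 + 75)) = -2*(-2 - 3*76) = -2*(-2 - 228) = -2*(-230) = 460)
(-72*(-58))*b(-6, 4) = -72*(-58)*460 = 4176*460 = 1920960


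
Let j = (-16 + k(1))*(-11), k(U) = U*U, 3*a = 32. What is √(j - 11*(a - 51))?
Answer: √5478/3 ≈ 24.671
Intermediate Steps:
a = 32/3 (a = (⅓)*32 = 32/3 ≈ 10.667)
k(U) = U²
j = 165 (j = (-16 + 1²)*(-11) = (-16 + 1)*(-11) = -15*(-11) = 165)
√(j - 11*(a - 51)) = √(165 - 11*(32/3 - 51)) = √(165 - 11*(-121/3)) = √(165 + 1331/3) = √(1826/3) = √5478/3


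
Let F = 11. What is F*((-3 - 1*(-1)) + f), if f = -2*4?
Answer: -110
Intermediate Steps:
f = -8
F*((-3 - 1*(-1)) + f) = 11*((-3 - 1*(-1)) - 8) = 11*((-3 + 1) - 8) = 11*(-2 - 8) = 11*(-10) = -110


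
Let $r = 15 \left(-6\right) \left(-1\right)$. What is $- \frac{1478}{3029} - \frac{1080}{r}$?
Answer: $- \frac{37826}{3029} \approx -12.488$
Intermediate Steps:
$r = 90$ ($r = \left(-90\right) \left(-1\right) = 90$)
$- \frac{1478}{3029} - \frac{1080}{r} = - \frac{1478}{3029} - \frac{1080}{90} = \left(-1478\right) \frac{1}{3029} - 12 = - \frac{1478}{3029} - 12 = - \frac{37826}{3029}$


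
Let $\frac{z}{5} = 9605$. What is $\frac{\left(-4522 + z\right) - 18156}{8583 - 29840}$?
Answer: $- \frac{25347}{21257} \approx -1.1924$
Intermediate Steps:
$z = 48025$ ($z = 5 \cdot 9605 = 48025$)
$\frac{\left(-4522 + z\right) - 18156}{8583 - 29840} = \frac{\left(-4522 + 48025\right) - 18156}{8583 - 29840} = \frac{43503 - 18156}{-21257} = 25347 \left(- \frac{1}{21257}\right) = - \frac{25347}{21257}$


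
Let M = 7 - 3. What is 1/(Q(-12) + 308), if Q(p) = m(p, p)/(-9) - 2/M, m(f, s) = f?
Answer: 6/1853 ≈ 0.0032380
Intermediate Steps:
M = 4
Q(p) = -½ - p/9 (Q(p) = p/(-9) - 2/4 = p*(-⅑) - 2*¼ = -p/9 - ½ = -½ - p/9)
1/(Q(-12) + 308) = 1/((-½ - ⅑*(-12)) + 308) = 1/((-½ + 4/3) + 308) = 1/(⅚ + 308) = 1/(1853/6) = 6/1853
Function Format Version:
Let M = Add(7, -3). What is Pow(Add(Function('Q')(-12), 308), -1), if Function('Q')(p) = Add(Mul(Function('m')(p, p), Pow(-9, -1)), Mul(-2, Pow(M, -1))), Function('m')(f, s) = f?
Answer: Rational(6, 1853) ≈ 0.0032380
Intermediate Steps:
M = 4
Function('Q')(p) = Add(Rational(-1, 2), Mul(Rational(-1, 9), p)) (Function('Q')(p) = Add(Mul(p, Pow(-9, -1)), Mul(-2, Pow(4, -1))) = Add(Mul(p, Rational(-1, 9)), Mul(-2, Rational(1, 4))) = Add(Mul(Rational(-1, 9), p), Rational(-1, 2)) = Add(Rational(-1, 2), Mul(Rational(-1, 9), p)))
Pow(Add(Function('Q')(-12), 308), -1) = Pow(Add(Add(Rational(-1, 2), Mul(Rational(-1, 9), -12)), 308), -1) = Pow(Add(Add(Rational(-1, 2), Rational(4, 3)), 308), -1) = Pow(Add(Rational(5, 6), 308), -1) = Pow(Rational(1853, 6), -1) = Rational(6, 1853)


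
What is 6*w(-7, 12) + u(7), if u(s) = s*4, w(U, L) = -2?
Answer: 16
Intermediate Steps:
u(s) = 4*s
6*w(-7, 12) + u(7) = 6*(-2) + 4*7 = -12 + 28 = 16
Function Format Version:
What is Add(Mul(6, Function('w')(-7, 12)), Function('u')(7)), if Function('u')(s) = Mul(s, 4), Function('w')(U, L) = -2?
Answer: 16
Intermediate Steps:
Function('u')(s) = Mul(4, s)
Add(Mul(6, Function('w')(-7, 12)), Function('u')(7)) = Add(Mul(6, -2), Mul(4, 7)) = Add(-12, 28) = 16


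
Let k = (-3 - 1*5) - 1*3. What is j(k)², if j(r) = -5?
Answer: 25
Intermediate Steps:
k = -11 (k = (-3 - 5) - 3 = -8 - 3 = -11)
j(k)² = (-5)² = 25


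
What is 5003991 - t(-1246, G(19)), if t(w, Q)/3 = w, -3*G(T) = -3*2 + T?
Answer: 5007729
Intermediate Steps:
G(T) = 2 - T/3 (G(T) = -(-3*2 + T)/3 = -(-6 + T)/3 = 2 - T/3)
t(w, Q) = 3*w
5003991 - t(-1246, G(19)) = 5003991 - 3*(-1246) = 5003991 - 1*(-3738) = 5003991 + 3738 = 5007729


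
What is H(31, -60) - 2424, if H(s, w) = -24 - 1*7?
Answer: -2455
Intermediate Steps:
H(s, w) = -31 (H(s, w) = -24 - 7 = -31)
H(31, -60) - 2424 = -31 - 2424 = -2455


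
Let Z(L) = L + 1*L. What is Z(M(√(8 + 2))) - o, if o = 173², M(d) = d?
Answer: -29929 + 2*√10 ≈ -29923.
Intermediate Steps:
o = 29929
Z(L) = 2*L (Z(L) = L + L = 2*L)
Z(M(√(8 + 2))) - o = 2*√(8 + 2) - 1*29929 = 2*√10 - 29929 = -29929 + 2*√10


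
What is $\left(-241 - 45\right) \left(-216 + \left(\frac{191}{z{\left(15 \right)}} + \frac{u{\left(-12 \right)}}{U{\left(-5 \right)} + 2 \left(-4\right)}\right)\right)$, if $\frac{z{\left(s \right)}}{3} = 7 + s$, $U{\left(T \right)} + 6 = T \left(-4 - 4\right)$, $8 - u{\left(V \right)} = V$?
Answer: $\frac{182185}{3} \approx 60728.0$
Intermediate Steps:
$u{\left(V \right)} = 8 - V$
$U{\left(T \right)} = -6 - 8 T$ ($U{\left(T \right)} = -6 + T \left(-4 - 4\right) = -6 + T \left(-8\right) = -6 - 8 T$)
$z{\left(s \right)} = 21 + 3 s$ ($z{\left(s \right)} = 3 \left(7 + s\right) = 21 + 3 s$)
$\left(-241 - 45\right) \left(-216 + \left(\frac{191}{z{\left(15 \right)}} + \frac{u{\left(-12 \right)}}{U{\left(-5 \right)} + 2 \left(-4\right)}\right)\right) = \left(-241 - 45\right) \left(-216 + \left(\frac{191}{21 + 3 \cdot 15} + \frac{8 - -12}{\left(-6 - -40\right) + 2 \left(-4\right)}\right)\right) = - 286 \left(-216 + \left(\frac{191}{21 + 45} + \frac{8 + 12}{\left(-6 + 40\right) - 8}\right)\right) = - 286 \left(-216 + \left(\frac{191}{66} + \frac{20}{34 - 8}\right)\right) = - 286 \left(-216 + \left(191 \cdot \frac{1}{66} + \frac{20}{26}\right)\right) = - 286 \left(-216 + \left(\frac{191}{66} + 20 \cdot \frac{1}{26}\right)\right) = - 286 \left(-216 + \left(\frac{191}{66} + \frac{10}{13}\right)\right) = - 286 \left(-216 + \frac{3143}{858}\right) = \left(-286\right) \left(- \frac{182185}{858}\right) = \frac{182185}{3}$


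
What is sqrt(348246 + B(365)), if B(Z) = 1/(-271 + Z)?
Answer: 5*sqrt(123084070)/94 ≈ 590.12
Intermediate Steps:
sqrt(348246 + B(365)) = sqrt(348246 + 1/(-271 + 365)) = sqrt(348246 + 1/94) = sqrt(32735125/94) = 5*sqrt(123084070)/94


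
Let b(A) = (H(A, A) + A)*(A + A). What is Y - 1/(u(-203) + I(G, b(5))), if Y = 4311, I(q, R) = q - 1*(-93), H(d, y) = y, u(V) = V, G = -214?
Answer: 1396765/324 ≈ 4311.0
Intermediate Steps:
b(A) = 4*A**2 (b(A) = (A + A)*(A + A) = (2*A)*(2*A) = 4*A**2)
I(q, R) = 93 + q (I(q, R) = q + 93 = 93 + q)
Y - 1/(u(-203) + I(G, b(5))) = 4311 - 1/(-203 + (93 - 214)) = 4311 - 1/(-203 - 121) = 4311 - 1/(-324) = 4311 - 1*(-1/324) = 4311 + 1/324 = 1396765/324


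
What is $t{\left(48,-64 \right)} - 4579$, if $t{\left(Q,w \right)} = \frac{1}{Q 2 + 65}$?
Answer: $- \frac{737218}{161} \approx -4579.0$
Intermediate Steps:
$t{\left(Q,w \right)} = \frac{1}{65 + 2 Q}$ ($t{\left(Q,w \right)} = \frac{1}{2 Q + 65} = \frac{1}{65 + 2 Q}$)
$t{\left(48,-64 \right)} - 4579 = \frac{1}{65 + 2 \cdot 48} - 4579 = \frac{1}{65 + 96} - 4579 = \frac{1}{161} - 4579 = - \frac{737218}{161}$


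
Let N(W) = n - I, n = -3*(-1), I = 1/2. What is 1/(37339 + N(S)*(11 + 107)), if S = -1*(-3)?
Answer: 1/37634 ≈ 2.6572e-5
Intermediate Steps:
I = ½ ≈ 0.50000
S = 3
n = 3
N(W) = 5/2 (N(W) = 3 - 1*½ = 3 - ½ = 5/2)
1/(37339 + N(S)*(11 + 107)) = 1/(37339 + 5*(11 + 107)/2) = 1/(37339 + (5/2)*118) = 1/(37339 + 295) = 1/37634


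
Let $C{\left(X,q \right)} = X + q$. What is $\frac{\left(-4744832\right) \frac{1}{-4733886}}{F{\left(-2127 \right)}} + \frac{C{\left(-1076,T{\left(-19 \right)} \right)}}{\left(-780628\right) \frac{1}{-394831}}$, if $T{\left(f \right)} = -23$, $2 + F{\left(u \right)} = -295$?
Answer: $- \frac{305039318342783347}{548767488120588} \approx -555.86$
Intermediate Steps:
$F{\left(u \right)} = -297$ ($F{\left(u \right)} = -2 - 295 = -297$)
$\frac{\left(-4744832\right) \frac{1}{-4733886}}{F{\left(-2127 \right)}} + \frac{C{\left(-1076,T{\left(-19 \right)} \right)}}{\left(-780628\right) \frac{1}{-394831}} = \frac{\left(-4744832\right) \frac{1}{-4733886}}{-297} + \frac{-1076 - 23}{\left(-780628\right) \frac{1}{-394831}} = \left(-4744832\right) \left(- \frac{1}{4733886}\right) \left(- \frac{1}{297}\right) - \frac{1099}{\left(-780628\right) \left(- \frac{1}{394831}\right)} = \frac{2372416}{2366943} \left(- \frac{1}{297}\right) - \frac{1099}{\frac{780628}{394831}} = - \frac{2372416}{702982071} - \frac{433919269}{780628} = - \frac{305039318342783347}{548767488120588}$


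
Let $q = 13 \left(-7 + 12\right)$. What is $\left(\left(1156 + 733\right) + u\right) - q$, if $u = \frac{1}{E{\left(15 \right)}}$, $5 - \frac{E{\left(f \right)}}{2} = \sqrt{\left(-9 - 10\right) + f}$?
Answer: $\frac{105797}{58} + \frac{i}{29} \approx 1824.1 + 0.034483 i$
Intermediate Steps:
$E{\left(f \right)} = 10 - 2 \sqrt{-19 + f}$ ($E{\left(f \right)} = 10 - 2 \sqrt{\left(-9 - 10\right) + f} = 10 - 2 \sqrt{-19 + f}$)
$u = \frac{10 + 4 i}{116}$ ($u = \frac{1}{10 - 2 \sqrt{-19 + 15}} = \frac{1}{10 - 2 \sqrt{-4}} = \frac{1}{10 - 2 \cdot 2 i} = \frac{1}{10 - 4 i} = \frac{10 + 4 i}{116} \approx 0.086207 + 0.034483 i$)
$q = 65$ ($q = 13 \cdot 5 = 65$)
$\left(\left(1156 + 733\right) + u\right) - q = \left(\left(1156 + 733\right) + \left(\frac{5}{58} + \frac{i}{29}\right)\right) - 65 = \left(1889 + \left(\frac{5}{58} + \frac{i}{29}\right)\right) - 65 = \left(\frac{109567}{58} + \frac{i}{29}\right) - 65 = \frac{105797}{58} + \frac{i}{29}$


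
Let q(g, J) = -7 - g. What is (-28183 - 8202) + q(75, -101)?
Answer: -36467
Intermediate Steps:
(-28183 - 8202) + q(75, -101) = (-28183 - 8202) + (-7 - 1*75) = -36385 + (-7 - 75) = -36385 - 82 = -36467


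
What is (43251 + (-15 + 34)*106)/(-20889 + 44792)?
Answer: 4115/2173 ≈ 1.8937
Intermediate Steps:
(43251 + (-15 + 34)*106)/(-20889 + 44792) = (43251 + 19*106)/23903 = (43251 + 2014)*(1/23903) = 45265*(1/23903) = 4115/2173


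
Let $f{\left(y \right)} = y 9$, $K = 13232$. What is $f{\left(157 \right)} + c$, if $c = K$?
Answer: $14645$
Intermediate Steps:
$c = 13232$
$f{\left(y \right)} = 9 y$
$f{\left(157 \right)} + c = 9 \cdot 157 + 13232 = 1413 + 13232 = 14645$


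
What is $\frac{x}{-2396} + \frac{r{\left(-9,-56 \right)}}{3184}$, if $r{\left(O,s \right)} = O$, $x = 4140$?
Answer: $- \frac{3300831}{1907216} \approx -1.7307$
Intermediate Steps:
$\frac{x}{-2396} + \frac{r{\left(-9,-56 \right)}}{3184} = \frac{4140}{-2396} - \frac{9}{3184} = 4140 \left(- \frac{1}{2396}\right) - \frac{9}{3184} = - \frac{1035}{599} - \frac{9}{3184} = - \frac{3300831}{1907216}$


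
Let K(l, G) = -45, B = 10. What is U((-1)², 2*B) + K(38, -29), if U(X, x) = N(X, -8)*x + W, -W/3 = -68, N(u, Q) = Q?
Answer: -1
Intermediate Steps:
W = 204 (W = -3*(-68) = 204)
U(X, x) = 204 - 8*x (U(X, x) = -8*x + 204 = 204 - 8*x)
U((-1)², 2*B) + K(38, -29) = (204 - 16*10) - 45 = (204 - 8*20) - 45 = (204 - 160) - 45 = 44 - 45 = -1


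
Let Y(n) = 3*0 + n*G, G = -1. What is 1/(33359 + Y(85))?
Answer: 1/33274 ≈ 3.0053e-5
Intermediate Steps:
Y(n) = -n (Y(n) = 3*0 + n*(-1) = 0 - n = -n)
1/(33359 + Y(85)) = 1/(33359 - 1*85) = 1/(33359 - 85) = 1/33274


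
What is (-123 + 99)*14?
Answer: -336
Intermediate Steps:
(-123 + 99)*14 = -24*14 = -336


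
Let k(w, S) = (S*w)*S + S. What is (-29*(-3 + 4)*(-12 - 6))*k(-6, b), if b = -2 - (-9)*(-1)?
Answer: -384714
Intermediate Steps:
b = -11 (b = -2 - 3*3 = -2 - 9 = -11)
k(w, S) = S + w*S**2 (k(w, S) = w*S**2 + S = S + w*S**2)
(-29*(-3 + 4)*(-12 - 6))*k(-6, b) = (-29*(-3 + 4)*(-12 - 6))*(-11*(1 - 11*(-6))) = (-29*(-18))*(-11*(1 + 66)) = (-29*(-18))*(-11*67) = 522*(-737) = -384714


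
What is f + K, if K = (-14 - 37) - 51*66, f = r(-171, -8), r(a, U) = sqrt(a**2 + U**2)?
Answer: -3417 + sqrt(29305) ≈ -3245.8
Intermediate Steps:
r(a, U) = sqrt(U**2 + a**2)
f = sqrt(29305) (f = sqrt((-8)**2 + (-171)**2) = sqrt(64 + 29241) = sqrt(29305) ≈ 171.19)
K = -3417 (K = -51 - 3366 = -3417)
f + K = sqrt(29305) - 3417 = -3417 + sqrt(29305)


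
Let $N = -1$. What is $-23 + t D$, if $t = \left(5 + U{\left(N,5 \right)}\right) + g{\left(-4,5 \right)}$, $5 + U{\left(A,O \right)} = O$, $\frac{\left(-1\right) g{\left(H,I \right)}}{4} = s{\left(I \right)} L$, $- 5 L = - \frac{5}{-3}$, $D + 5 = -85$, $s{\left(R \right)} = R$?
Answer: $-1073$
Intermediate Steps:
$D = -90$ ($D = -5 - 85 = -90$)
$L = - \frac{1}{3}$ ($L = - \frac{\left(-5\right) \frac{1}{-3}}{5} = - \frac{\left(-5\right) \left(- \frac{1}{3}\right)}{5} = \left(- \frac{1}{5}\right) \frac{5}{3} = - \frac{1}{3} \approx -0.33333$)
$g{\left(H,I \right)} = \frac{4 I}{3}$ ($g{\left(H,I \right)} = - 4 I \left(- \frac{1}{3}\right) = - 4 \left(- \frac{I}{3}\right) = \frac{4 I}{3}$)
$U{\left(A,O \right)} = -5 + O$
$t = \frac{35}{3}$ ($t = \left(5 + \left(-5 + 5\right)\right) + \frac{4}{3} \cdot 5 = \left(5 + 0\right) + \frac{20}{3} = 5 + \frac{20}{3} = \frac{35}{3} \approx 11.667$)
$-23 + t D = -23 + \frac{35}{3} \left(-90\right) = -23 - 1050 = -1073$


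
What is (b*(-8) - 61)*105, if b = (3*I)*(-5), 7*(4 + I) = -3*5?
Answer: -83805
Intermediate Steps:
I = -43/7 (I = -4 + (-3*5)/7 = -4 + (⅐)*(-15) = -4 - 15/7 = -43/7 ≈ -6.1429)
b = 645/7 (b = (3*(-43/7))*(-5) = -129/7*(-5) = 645/7 ≈ 92.143)
(b*(-8) - 61)*105 = ((645/7)*(-8) - 61)*105 = (-5160/7 - 61)*105 = -5587/7*105 = -83805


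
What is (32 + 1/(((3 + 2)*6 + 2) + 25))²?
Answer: 3330625/3249 ≈ 1025.1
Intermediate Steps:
(32 + 1/(((3 + 2)*6 + 2) + 25))² = (32 + 1/((5*6 + 2) + 25))² = (32 + 1/((30 + 2) + 25))² = (32 + 1/(32 + 25))² = (32 + 1/57)² = (1825/57)² = 3330625/3249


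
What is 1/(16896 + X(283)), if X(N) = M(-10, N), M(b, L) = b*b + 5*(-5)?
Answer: 1/16971 ≈ 5.8924e-5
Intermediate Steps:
M(b, L) = -25 + b**2 (M(b, L) = b**2 - 25 = -25 + b**2)
X(N) = 75 (X(N) = -25 + (-10)**2 = -25 + 100 = 75)
1/(16896 + X(283)) = 1/(16896 + 75) = 1/16971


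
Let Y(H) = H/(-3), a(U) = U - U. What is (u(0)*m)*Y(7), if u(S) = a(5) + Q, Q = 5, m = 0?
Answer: 0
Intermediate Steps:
a(U) = 0
Y(H) = -H/3 (Y(H) = H*(-⅓) = -H/3)
u(S) = 5 (u(S) = 0 + 5 = 5)
(u(0)*m)*Y(7) = (5*0)*(-⅓*7) = 0*(-7/3) = 0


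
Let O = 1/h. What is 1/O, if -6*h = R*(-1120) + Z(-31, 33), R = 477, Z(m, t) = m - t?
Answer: 267152/3 ≈ 89051.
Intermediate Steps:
h = 267152/3 (h = -(477*(-1120) + (-31 - 1*33))/6 = -(-534240 + (-31 - 33))/6 = -(-534240 - 64)/6 = -⅙*(-534304) = 267152/3 ≈ 89051.)
O = 3/267152 (O = 1/(267152/3) = 3/267152 ≈ 1.1230e-5)
1/O = 1/(3/267152) = 267152/3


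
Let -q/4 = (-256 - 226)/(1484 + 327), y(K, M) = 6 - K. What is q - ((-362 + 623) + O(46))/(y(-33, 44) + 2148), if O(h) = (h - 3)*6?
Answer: 1092209/1320219 ≈ 0.82729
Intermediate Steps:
O(h) = -18 + 6*h (O(h) = (-3 + h)*6 = -18 + 6*h)
q = 1928/1811 (q = -4*(-256 - 226)/(1484 + 327) = -(-1928)/1811 = -4*(-482/1811) = 1928/1811 ≈ 1.0646)
q - ((-362 + 623) + O(46))/(y(-33, 44) + 2148) = 1928/1811 - ((-362 + 623) + (-18 + 6*46))/((6 - 1*(-33)) + 2148) = 1928/1811 - (261 + (-18 + 276))/((6 + 33) + 2148) = 1928/1811 - (261 + 258)/(39 + 2148) = 1928/1811 - 519/2187 = 1928/1811 - 1*173/729 = 1928/1811 - 173/729 = 1092209/1320219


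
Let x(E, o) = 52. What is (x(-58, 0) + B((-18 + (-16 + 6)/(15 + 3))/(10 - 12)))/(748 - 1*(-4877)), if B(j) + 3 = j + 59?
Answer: 2111/101250 ≈ 0.020849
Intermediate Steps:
B(j) = 56 + j (B(j) = -3 + (j + 59) = -3 + (59 + j) = 56 + j)
(x(-58, 0) + B((-18 + (-16 + 6)/(15 + 3))/(10 - 12)))/(748 - 1*(-4877)) = (52 + (56 + (-18 + (-16 + 6)/(15 + 3))/(10 - 12)))/(748 - 1*(-4877)) = (52 + (56 + (-18 - 10/18)/(-2)))/(748 + 4877) = (52 + (56 + (-18 - 10*1/18)*(-1/2)))/5625 = (52 + (56 + (-18 - 5/9)*(-1/2)))*(1/5625) = (52 + (56 - 167/9*(-1/2)))*(1/5625) = (52 + (56 + 167/18))*(1/5625) = (52 + 1175/18)*(1/5625) = (2111/18)*(1/5625) = 2111/101250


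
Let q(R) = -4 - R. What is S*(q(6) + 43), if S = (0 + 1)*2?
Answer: 66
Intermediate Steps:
S = 2 (S = 1*2 = 2)
S*(q(6) + 43) = 2*((-4 - 1*6) + 43) = 2*((-4 - 6) + 43) = 2*(-10 + 43) = 2*33 = 66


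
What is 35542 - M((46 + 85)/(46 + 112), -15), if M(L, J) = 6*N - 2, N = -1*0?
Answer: 35544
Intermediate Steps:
N = 0
M(L, J) = -2 (M(L, J) = 6*0 - 2 = 0 - 2 = -2)
35542 - M((46 + 85)/(46 + 112), -15) = 35542 - 1*(-2) = 35542 + 2 = 35544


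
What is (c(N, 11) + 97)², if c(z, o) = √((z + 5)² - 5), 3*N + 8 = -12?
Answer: 84661/9 + 388*I*√5/3 ≈ 9406.8 + 289.2*I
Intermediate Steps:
N = -20/3 (N = -8/3 + (⅓)*(-12) = -8/3 - 4 = -20/3 ≈ -6.6667)
c(z, o) = √(-5 + (5 + z)²) (c(z, o) = √((5 + z)² - 5) = √(-5 + (5 + z)²))
(c(N, 11) + 97)² = (√(-5 + (5 - 20/3)²) + 97)² = (√(-5 + (-5/3)²) + 97)² = (√(-5 + 25/9) + 97)² = (√(-20/9) + 97)² = (2*I*√5/3 + 97)² = (97 + 2*I*√5/3)²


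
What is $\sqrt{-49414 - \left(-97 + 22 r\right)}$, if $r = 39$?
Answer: $15 i \sqrt{223} \approx 224.0 i$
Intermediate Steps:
$\sqrt{-49414 - \left(-97 + 22 r\right)} = \sqrt{-49414 + \left(\left(-22\right) 39 + 97\right)} = \sqrt{-49414 + \left(-858 + 97\right)} = \sqrt{-49414 - 761} = \sqrt{-50175} = 15 i \sqrt{223}$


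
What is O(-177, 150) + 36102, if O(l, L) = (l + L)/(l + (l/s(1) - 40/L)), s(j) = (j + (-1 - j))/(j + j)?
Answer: 95705997/2651 ≈ 36102.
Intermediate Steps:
s(j) = -1/(2*j)
O(l, L) = (L + l)/(-l - 40/L) (O(l, L) = (l + L)/(l + (l/((-½/1)) - 40/L)) = (L + l)/(l + (l/((-½*1)) - 40/L)) = (L + l)/(l + (l/(-½) - 40/L)) = (L + l)/(l + (l*(-2) - 40/L)) = (L + l)/(l + (-2*l - 40/L)) = (L + l)/(l + (-40/L - 2*l)) = (L + l)/(-l - 40/L))
O(-177, 150) + 36102 = -1*150*(150 - 177)/(40 + 150*(-177)) + 36102 = -1*150*(-27)/(40 - 26550) + 36102 = -1*150*(-27)/(-26510) + 36102 = -1*150*(-1/26510)*(-27) + 36102 = -405/2651 + 36102 = 95705997/2651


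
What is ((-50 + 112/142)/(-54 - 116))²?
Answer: 3052009/36421225 ≈ 0.083798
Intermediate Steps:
((-50 + 112/142)/(-54 - 116))² = ((-50 + 112*(1/142))/(-170))² = ((-50 + 56/71)*(-1/170))² = (-3494/71*(-1/170))² = (1747/6035)² = 3052009/36421225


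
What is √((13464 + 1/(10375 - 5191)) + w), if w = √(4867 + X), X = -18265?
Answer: √(69797377 + 5184*I*√13398)/72 ≈ 116.04 + 0.49877*I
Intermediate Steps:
w = I*√13398 (w = √(4867 - 18265) = √(-13398) = I*√13398 ≈ 115.75*I)
√((13464 + 1/(10375 - 5191)) + w) = √((13464 + 1/(10375 - 5191)) + I*√13398) = √((13464 + 1/5184) + I*√13398) = √(69797377/5184 + I*√13398)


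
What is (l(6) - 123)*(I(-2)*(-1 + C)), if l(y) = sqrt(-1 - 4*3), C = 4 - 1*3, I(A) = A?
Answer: 0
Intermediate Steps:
C = 1 (C = 4 - 3 = 1)
l(y) = I*sqrt(13) (l(y) = sqrt(-1 - 12) = sqrt(-13) = I*sqrt(13))
(l(6) - 123)*(I(-2)*(-1 + C)) = (I*sqrt(13) - 123)*(-2*(-1 + 1)) = (-123 + I*sqrt(13))*(-2*0) = (-123 + I*sqrt(13))*0 = 0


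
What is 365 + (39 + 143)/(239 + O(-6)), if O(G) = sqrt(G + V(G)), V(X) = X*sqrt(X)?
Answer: 365 + 182/(239 + sqrt(-6 - 6*I*sqrt(6))) ≈ 365.75 + 0.010342*I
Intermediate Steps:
V(X) = X**(3/2)
O(G) = sqrt(G + G**(3/2))
365 + (39 + 143)/(239 + O(-6)) = 365 + (39 + 143)/(239 + sqrt(-6 + (-6)**(3/2))) = 365 + 182/(239 + sqrt(-6 - 6*I*sqrt(6)))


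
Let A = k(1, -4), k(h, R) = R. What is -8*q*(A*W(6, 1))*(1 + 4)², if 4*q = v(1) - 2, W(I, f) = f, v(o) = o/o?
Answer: -200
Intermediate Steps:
v(o) = 1
A = -4
q = -¼ (q = (1 - 2)/4 = (¼)*(-1) = -¼ ≈ -0.25000)
-8*q*(A*W(6, 1))*(1 + 4)² = -8*(-(-1))*(1 + 4)² = -8*(-¼*(-4))*5² = -8*25 = -200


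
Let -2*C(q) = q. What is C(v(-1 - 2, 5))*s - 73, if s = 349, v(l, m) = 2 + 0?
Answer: -422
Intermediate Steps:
v(l, m) = 2
C(q) = -q/2
C(v(-1 - 2, 5))*s - 73 = -½*2*349 - 73 = -1*349 - 73 = -349 - 73 = -422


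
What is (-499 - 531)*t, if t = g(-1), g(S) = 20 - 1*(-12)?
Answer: -32960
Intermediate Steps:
g(S) = 32 (g(S) = 20 + 12 = 32)
t = 32
(-499 - 531)*t = (-499 - 531)*32 = -1030*32 = -32960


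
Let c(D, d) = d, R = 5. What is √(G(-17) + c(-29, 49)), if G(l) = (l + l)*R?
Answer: 11*I ≈ 11.0*I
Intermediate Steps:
G(l) = 10*l (G(l) = (l + l)*5 = (2*l)*5 = 10*l)
√(G(-17) + c(-29, 49)) = √(10*(-17) + 49) = √(-170 + 49) = √(-121) = 11*I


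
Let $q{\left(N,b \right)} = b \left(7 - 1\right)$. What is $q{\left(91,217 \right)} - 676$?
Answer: $626$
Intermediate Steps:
$q{\left(N,b \right)} = 6 b$ ($q{\left(N,b \right)} = b 6 = 6 b$)
$q{\left(91,217 \right)} - 676 = 6 \cdot 217 - 676 = 1302 - 676 = 626$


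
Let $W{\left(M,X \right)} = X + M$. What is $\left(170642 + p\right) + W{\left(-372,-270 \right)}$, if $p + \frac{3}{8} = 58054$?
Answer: $\frac{1824429}{8} \approx 2.2805 \cdot 10^{5}$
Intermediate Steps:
$p = \frac{464429}{8}$ ($p = - \frac{3}{8} + 58054 = \frac{464429}{8} \approx 58054.0$)
$W{\left(M,X \right)} = M + X$
$\left(170642 + p\right) + W{\left(-372,-270 \right)} = \left(170642 + \frac{464429}{8}\right) - 642 = \frac{1829565}{8} - 642 = \frac{1824429}{8}$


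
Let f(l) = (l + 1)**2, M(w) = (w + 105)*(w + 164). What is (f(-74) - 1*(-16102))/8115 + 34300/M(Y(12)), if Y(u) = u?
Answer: 59970971/13925340 ≈ 4.3066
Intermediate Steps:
M(w) = (105 + w)*(164 + w)
f(l) = (1 + l)**2
(f(-74) - 1*(-16102))/8115 + 34300/M(Y(12)) = ((1 - 74)**2 - 1*(-16102))/8115 + 34300/(17220 + 12**2 + 269*12) = ((-73)**2 + 16102)*(1/8115) + 34300/(17220 + 144 + 3228) = (5329 + 16102)*(1/8115) + 34300/20592 = 21431*(1/8115) + 34300*(1/20592) = 21431/8115 + 8575/5148 = 59970971/13925340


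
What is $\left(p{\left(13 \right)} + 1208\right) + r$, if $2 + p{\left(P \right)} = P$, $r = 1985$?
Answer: $3204$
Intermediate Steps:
$p{\left(P \right)} = -2 + P$
$\left(p{\left(13 \right)} + 1208\right) + r = \left(\left(-2 + 13\right) + 1208\right) + 1985 = \left(11 + 1208\right) + 1985 = 1219 + 1985 = 3204$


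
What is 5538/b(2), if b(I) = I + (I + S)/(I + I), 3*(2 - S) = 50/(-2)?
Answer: 66456/61 ≈ 1089.4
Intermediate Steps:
S = 31/3 (S = 2 - 50/(3*(-2)) = 2 - 50*(-1)/(3*2) = 2 - 1/3*(-25) = 2 + 25/3 = 31/3 ≈ 10.333)
b(I) = I + (31/3 + I)/(2*I) (b(I) = I + (I + 31/3)/(I + I) = I + (31/3 + I)/((2*I)) = I + (31/3 + I)*(1/(2*I)) = I + (31/3 + I)/(2*I))
5538/b(2) = 5538/(1/2 + 2 + (31/6)/2) = 5538/(1/2 + 2 + (31/6)*(1/2)) = 5538/(1/2 + 2 + 31/12) = 5538/(61/12) = 5538*(12/61) = 66456/61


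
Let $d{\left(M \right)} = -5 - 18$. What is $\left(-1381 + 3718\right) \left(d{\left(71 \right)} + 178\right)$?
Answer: $362235$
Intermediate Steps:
$d{\left(M \right)} = -23$ ($d{\left(M \right)} = -5 - 18 = -23$)
$\left(-1381 + 3718\right) \left(d{\left(71 \right)} + 178\right) = \left(-1381 + 3718\right) \left(-23 + 178\right) = 2337 \cdot 155 = 362235$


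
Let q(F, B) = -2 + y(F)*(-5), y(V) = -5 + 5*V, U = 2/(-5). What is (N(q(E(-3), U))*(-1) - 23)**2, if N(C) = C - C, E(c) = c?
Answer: 529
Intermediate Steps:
U = -2/5 (U = 2*(-1/5) = -2/5 ≈ -0.40000)
q(F, B) = 23 - 25*F (q(F, B) = -2 + (-5 + 5*F)*(-5) = -2 + (25 - 25*F) = 23 - 25*F)
N(C) = 0
(N(q(E(-3), U))*(-1) - 23)**2 = (0*(-1) - 23)**2 = (0 - 23)**2 = (-23)**2 = 529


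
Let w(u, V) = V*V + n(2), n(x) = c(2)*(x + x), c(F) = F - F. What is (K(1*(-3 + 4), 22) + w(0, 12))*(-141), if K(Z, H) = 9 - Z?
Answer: -21432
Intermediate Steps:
c(F) = 0
n(x) = 0 (n(x) = 0*(x + x) = 0*(2*x) = 0)
w(u, V) = V**2 (w(u, V) = V*V + 0 = V**2 + 0 = V**2)
(K(1*(-3 + 4), 22) + w(0, 12))*(-141) = ((9 - (-3 + 4)) + 12**2)*(-141) = ((9 - 1) + 144)*(-141) = (8 + 144)*(-141) = 152*(-141) = -21432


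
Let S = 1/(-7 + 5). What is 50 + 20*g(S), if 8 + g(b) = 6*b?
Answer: -170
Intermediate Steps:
S = -½ (S = 1/(-2) = -½ ≈ -0.50000)
g(b) = -8 + 6*b
50 + 20*g(S) = 50 + 20*(-8 + 6*(-½)) = 50 + 20*(-8 - 3) = 50 + 20*(-11) = 50 - 220 = -170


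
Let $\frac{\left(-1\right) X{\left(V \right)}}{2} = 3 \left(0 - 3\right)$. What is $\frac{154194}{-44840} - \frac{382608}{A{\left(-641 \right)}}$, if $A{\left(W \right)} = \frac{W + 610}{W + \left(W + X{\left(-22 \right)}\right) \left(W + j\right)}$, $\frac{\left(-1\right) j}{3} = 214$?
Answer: $\frac{6851031094558473}{695020} \approx 9.8573 \cdot 10^{9}$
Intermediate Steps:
$j = -642$ ($j = \left(-3\right) 214 = -642$)
$X{\left(V \right)} = 18$ ($X{\left(V \right)} = - 2 \cdot 3 \left(0 - 3\right) = - 2 \cdot 3 \left(-3\right) = \left(-2\right) \left(-9\right) = 18$)
$A{\left(W \right)} = \frac{610 + W}{W + \left(-642 + W\right) \left(18 + W\right)}$ ($A{\left(W \right)} = \frac{W + 610}{W + \left(W + 18\right) \left(W - 642\right)} = \frac{610 + W}{W + \left(18 + W\right) \left(-642 + W\right)} = \frac{610 + W}{W + \left(-642 + W\right) \left(18 + W\right)}$)
$\frac{154194}{-44840} - \frac{382608}{A{\left(-641 \right)}} = \frac{154194}{-44840} - \frac{382608}{\frac{1}{-11556 + \left(-641\right)^{2} - -399343} \left(610 - 641\right)} = 154194 \left(- \frac{1}{44840}\right) - \frac{382608}{\frac{1}{-11556 + 410881 + 399343} \left(-31\right)} = - \frac{77097}{22420} - \frac{382608}{\frac{1}{798668} \left(-31\right)} = - \frac{77097}{22420} - \frac{382608}{- \frac{31}{798668}} = - \frac{77097}{22420} - - \frac{305576766144}{31} = - \frac{77097}{22420} + \frac{305576766144}{31} = \frac{6851031094558473}{695020}$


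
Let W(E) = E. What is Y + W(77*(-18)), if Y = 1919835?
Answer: 1918449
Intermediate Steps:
Y + W(77*(-18)) = 1919835 + 77*(-18) = 1919835 - 1386 = 1918449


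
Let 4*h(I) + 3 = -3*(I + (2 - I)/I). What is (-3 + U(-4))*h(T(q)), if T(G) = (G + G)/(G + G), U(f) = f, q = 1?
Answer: 63/4 ≈ 15.750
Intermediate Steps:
T(G) = 1 (T(G) = (2*G)/((2*G)) = (2*G)*(1/(2*G)) = 1)
h(I) = -3/4 - 3*I/4 - 3*(2 - I)/(4*I) (h(I) = -3/4 + (-3*(I + (2 - I)/I))/4 = -3/4 + (-3*I - 3*(2 - I)/I)/4 = -3/4 + (-3*I/4 - 3*(2 - I)/(4*I)) = -3/4 - 3*I/4 - 3*(2 - I)/(4*I))
(-3 + U(-4))*h(T(q)) = (-3 - 4)*((3/4)*(-2 - 1*1**2)/1) = -21*(-2 - 1*1)/4 = -21*(-2 - 1)/4 = -21*(-3)/4 = -7*(-9/4) = 63/4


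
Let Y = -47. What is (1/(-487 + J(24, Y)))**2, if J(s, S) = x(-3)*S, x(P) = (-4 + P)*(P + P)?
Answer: 1/6056521 ≈ 1.6511e-7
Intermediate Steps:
x(P) = 2*P*(-4 + P) (x(P) = (-4 + P)*(2*P) = 2*P*(-4 + P))
J(s, S) = 42*S (J(s, S) = (2*(-3)*(-4 - 3))*S = (2*(-3)*(-7))*S = 42*S)
(1/(-487 + J(24, Y)))**2 = (1/(-487 + 42*(-47)))**2 = (1/(-487 - 1974))**2 = (1/(-2461))**2 = (-1/2461)**2 = 1/6056521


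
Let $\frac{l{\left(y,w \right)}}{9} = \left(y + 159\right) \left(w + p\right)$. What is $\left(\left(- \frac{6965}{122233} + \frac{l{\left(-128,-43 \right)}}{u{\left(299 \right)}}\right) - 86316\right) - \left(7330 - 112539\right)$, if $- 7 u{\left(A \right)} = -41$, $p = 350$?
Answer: $\frac{167970347307}{5011553} \approx 33517.0$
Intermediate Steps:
$u{\left(A \right)} = \frac{41}{7}$ ($u{\left(A \right)} = \left(- \frac{1}{7}\right) \left(-41\right) = \frac{41}{7}$)
$l{\left(y,w \right)} = 9 \left(159 + y\right) \left(350 + w\right)$ ($l{\left(y,w \right)} = 9 \left(y + 159\right) \left(w + 350\right) = 9 \left(159 + y\right) \left(350 + w\right)$)
$\left(\left(- \frac{6965}{122233} + \frac{l{\left(-128,-43 \right)}}{u{\left(299 \right)}}\right) - 86316\right) - \left(7330 - 112539\right) = \left(\left(- \frac{6965}{122233} + \frac{500850 + 1431 \left(-43\right) + 3150 \left(-128\right) + 9 \left(-43\right) \left(-128\right)}{\frac{41}{7}}\right) - 86316\right) - \left(7330 - 112539\right) = \left(\left(\left(-6965\right) \frac{1}{122233} + \left(500850 - 61533 - 403200 + 49536\right) \frac{7}{41}\right) - 86316\right) - -105209 = \left(\left(- \frac{6965}{122233} + 85653 \cdot \frac{7}{41}\right) - 86316\right) + 105209 = \left(\left(- \frac{6965}{122233} + \frac{599571}{41}\right) - 86316\right) + 105209 = \left(\frac{73287076478}{5011553} - 86316\right) + 105209 = - \frac{359290132270}{5011553} + 105209 = \frac{167970347307}{5011553}$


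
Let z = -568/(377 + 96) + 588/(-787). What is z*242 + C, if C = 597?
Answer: 4249997/33841 ≈ 125.59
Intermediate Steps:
z = -725140/372251 (z = -568/473 + 588*(-1/787) = -568*1/473 - 588/787 = -568/473 - 588/787 = -725140/372251 ≈ -1.9480)
z*242 + C = -725140/372251*242 + 597 = -15953080/33841 + 597 = 4249997/33841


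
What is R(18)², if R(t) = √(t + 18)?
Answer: 36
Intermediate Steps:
R(t) = √(18 + t)
R(18)² = (√(18 + 18))² = (√36)² = 6² = 36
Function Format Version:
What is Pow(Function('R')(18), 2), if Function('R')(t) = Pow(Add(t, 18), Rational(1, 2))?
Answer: 36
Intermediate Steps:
Function('R')(t) = Pow(Add(18, t), Rational(1, 2))
Pow(Function('R')(18), 2) = Pow(Pow(Add(18, 18), Rational(1, 2)), 2) = Pow(Pow(36, Rational(1, 2)), 2) = Pow(6, 2) = 36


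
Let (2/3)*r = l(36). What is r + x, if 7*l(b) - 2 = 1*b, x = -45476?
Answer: -318275/7 ≈ -45468.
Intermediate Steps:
l(b) = 2/7 + b/7 (l(b) = 2/7 + (1*b)/7 = 2/7 + b/7)
r = 57/7 (r = 3*(2/7 + (1/7)*36)/2 = 3*(2/7 + 36/7)/2 = (3/2)*(38/7) = 57/7 ≈ 8.1429)
r + x = 57/7 - 45476 = -318275/7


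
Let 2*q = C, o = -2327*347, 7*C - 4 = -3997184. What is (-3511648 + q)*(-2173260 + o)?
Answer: 79228152391854/7 ≈ 1.1318e+13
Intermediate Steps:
C = -3997180/7 (C = 4/7 + (⅐)*(-3997184) = 4/7 - 3997184/7 = -3997180/7 ≈ -5.7103e+5)
o = -807469
q = -1998590/7 (q = (½)*(-3997180/7) = -1998590/7 ≈ -2.8551e+5)
(-3511648 + q)*(-2173260 + o) = (-3511648 - 1998590/7)*(-2173260 - 807469) = -26580126/7*(-2980729) = 79228152391854/7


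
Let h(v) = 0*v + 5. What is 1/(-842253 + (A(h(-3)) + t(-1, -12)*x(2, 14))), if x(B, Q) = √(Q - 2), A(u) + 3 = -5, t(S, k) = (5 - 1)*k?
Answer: -842261/709403564473 + 96*√3/709403564473 ≈ -1.1870e-6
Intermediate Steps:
t(S, k) = 4*k
h(v) = 5 (h(v) = 0 + 5 = 5)
A(u) = -8 (A(u) = -3 - 5 = -8)
x(B, Q) = √(-2 + Q)
1/(-842253 + (A(h(-3)) + t(-1, -12)*x(2, 14))) = 1/(-842253 + (-8 + (4*(-12))*√(-2 + 14))) = 1/(-842253 + (-8 - 96*√3)) = 1/(-842261 - 96*√3)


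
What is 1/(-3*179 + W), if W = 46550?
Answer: 1/46013 ≈ 2.1733e-5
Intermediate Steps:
1/(-3*179 + W) = 1/(-3*179 + 46550) = 1/(-537 + 46550) = 1/46013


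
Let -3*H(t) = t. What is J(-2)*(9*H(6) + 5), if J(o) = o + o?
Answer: 52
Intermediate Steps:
H(t) = -t/3
J(o) = 2*o
J(-2)*(9*H(6) + 5) = (2*(-2))*(9*(-1/3*6) + 5) = -4*(9*(-2) + 5) = -4*(-18 + 5) = -4*(-13) = 52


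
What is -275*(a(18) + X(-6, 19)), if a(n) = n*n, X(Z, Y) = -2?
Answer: -88550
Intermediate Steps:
a(n) = n²
-275*(a(18) + X(-6, 19)) = -275*(18² - 2) = -275*(324 - 2) = -275*322 = -88550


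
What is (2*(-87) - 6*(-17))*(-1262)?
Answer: 90864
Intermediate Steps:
(2*(-87) - 6*(-17))*(-1262) = (-174 + 102)*(-1262) = -72*(-1262) = 90864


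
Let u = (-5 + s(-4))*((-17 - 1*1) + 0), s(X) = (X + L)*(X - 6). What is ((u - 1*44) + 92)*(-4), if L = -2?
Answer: 3768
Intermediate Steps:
s(X) = (-6 + X)*(-2 + X) (s(X) = (X - 2)*(X - 6) = (-2 + X)*(-6 + X) = (-6 + X)*(-2 + X))
u = -990 (u = (-5 + (12 + (-4)² - 8*(-4)))*((-17 - 1*1) + 0) = (-5 + (12 + 16 + 32))*((-17 - 1) + 0) = (-5 + 60)*(-18 + 0) = 55*(-18) = -990)
((u - 1*44) + 92)*(-4) = ((-990 - 1*44) + 92)*(-4) = ((-990 - 44) + 92)*(-4) = (-1034 + 92)*(-4) = -942*(-4) = 3768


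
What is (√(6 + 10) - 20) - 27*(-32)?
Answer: 848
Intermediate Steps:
(√(6 + 10) - 20) - 27*(-32) = (√16 - 20) + 864 = (4 - 20) + 864 = -16 + 864 = 848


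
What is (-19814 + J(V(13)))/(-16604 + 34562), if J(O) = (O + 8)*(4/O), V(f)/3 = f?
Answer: -386279/350181 ≈ -1.1031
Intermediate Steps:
V(f) = 3*f
J(O) = 4*(8 + O)/O (J(O) = (8 + O)*(4/O) = 4*(8 + O)/O)
(-19814 + J(V(13)))/(-16604 + 34562) = (-19814 + (4 + 32/((3*13))))/(-16604 + 34562) = (-19814 + (4 + 32/39))/17958 = (-19814 + (4 + 32*(1/39)))*(1/17958) = (-19814 + (4 + 32/39))*(1/17958) = (-19814 + 188/39)*(1/17958) = -772558/39*1/17958 = -386279/350181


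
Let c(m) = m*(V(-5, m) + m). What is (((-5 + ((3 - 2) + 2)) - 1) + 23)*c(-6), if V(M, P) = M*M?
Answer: -2280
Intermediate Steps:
V(M, P) = M²
c(m) = m*(25 + m) (c(m) = m*((-5)² + m) = m*(25 + m))
(((-5 + ((3 - 2) + 2)) - 1) + 23)*c(-6) = (((-5 + ((3 - 2) + 2)) - 1) + 23)*(-6*(25 - 6)) = (((-5 + (1 + 2)) - 1) + 23)*(-6*19) = (((-5 + 3) - 1) + 23)*(-114) = ((-2 - 1) + 23)*(-114) = (-3 + 23)*(-114) = 20*(-114) = -2280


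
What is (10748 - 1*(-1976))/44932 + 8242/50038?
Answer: 125876632/281038427 ≈ 0.44790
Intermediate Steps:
(10748 - 1*(-1976))/44932 + 8242/50038 = (10748 + 1976)*(1/44932) + 8242*(1/50038) = 12724*(1/44932) + 4121/25019 = 3181/11233 + 4121/25019 = 125876632/281038427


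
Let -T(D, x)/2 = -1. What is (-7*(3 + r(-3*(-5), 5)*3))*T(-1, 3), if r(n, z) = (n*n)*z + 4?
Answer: -47460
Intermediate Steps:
T(D, x) = 2 (T(D, x) = -2*(-1) = 2)
r(n, z) = 4 + z*n**2 (r(n, z) = n**2*z + 4 = z*n**2 + 4 = 4 + z*n**2)
(-7*(3 + r(-3*(-5), 5)*3))*T(-1, 3) = -7*(3 + (4 + 5*(-3*(-5))**2)*3)*2 = -7*(3 + (4 + 5*15**2)*3)*2 = -7*(3 + (4 + 5*225)*3)*2 = -7*(3 + (4 + 1125)*3)*2 = -7*(3 + 1129*3)*2 = -7*(3 + 3387)*2 = -7*3390*2 = -23730*2 = -47460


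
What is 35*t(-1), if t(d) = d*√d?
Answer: -35*I ≈ -35.0*I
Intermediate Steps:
t(d) = d^(3/2)
35*t(-1) = 35*(-1)^(3/2) = 35*(-I) = -35*I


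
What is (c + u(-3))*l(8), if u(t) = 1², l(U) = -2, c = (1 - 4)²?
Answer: -20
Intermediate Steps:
c = 9 (c = (-3)² = 9)
u(t) = 1
(c + u(-3))*l(8) = (9 + 1)*(-2) = 10*(-2) = -20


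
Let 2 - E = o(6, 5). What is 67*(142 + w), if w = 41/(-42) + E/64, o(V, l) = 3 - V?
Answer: 12705947/1344 ≈ 9453.8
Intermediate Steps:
E = 5 (E = 2 - (3 - 1*6) = 2 - (3 - 6) = 2 - 1*(-3) = 2 + 3 = 5)
w = -1207/1344 (w = 41/(-42) + 5/64 = 41*(-1/42) + 5*(1/64) = -41/42 + 5/64 = -1207/1344 ≈ -0.89807)
67*(142 + w) = 67*(142 - 1207/1344) = 67*(189641/1344) = 12705947/1344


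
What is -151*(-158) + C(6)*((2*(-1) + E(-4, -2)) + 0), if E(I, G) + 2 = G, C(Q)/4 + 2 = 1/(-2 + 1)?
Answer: 23930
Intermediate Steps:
C(Q) = -12 (C(Q) = -8 + 4/(-2 + 1) = -8 + 4/(-1) = -8 + 4*(-1) = -8 - 4 = -12)
E(I, G) = -2 + G
-151*(-158) + C(6)*((2*(-1) + E(-4, -2)) + 0) = -151*(-158) - 12*((2*(-1) + (-2 - 2)) + 0) = 23858 - 12*((-2 - 4) + 0) = 23858 - 12*(-6 + 0) = 23858 - 12*(-6) = 23858 + 72 = 23930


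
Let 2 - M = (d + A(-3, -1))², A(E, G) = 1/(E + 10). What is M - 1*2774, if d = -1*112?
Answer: -748917/49 ≈ -15284.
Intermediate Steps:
A(E, G) = 1/(10 + E)
d = -112
M = -612991/49 (M = 2 - (-112 + 1/(10 - 3))² = 2 - (-112 + 1/7)² = 2 - (-112 + ⅐)² = 2 - (-783/7)² = 2 - 1*613089/49 = 2 - 613089/49 = -612991/49 ≈ -12510.)
M - 1*2774 = -612991/49 - 1*2774 = -612991/49 - 2774 = -748917/49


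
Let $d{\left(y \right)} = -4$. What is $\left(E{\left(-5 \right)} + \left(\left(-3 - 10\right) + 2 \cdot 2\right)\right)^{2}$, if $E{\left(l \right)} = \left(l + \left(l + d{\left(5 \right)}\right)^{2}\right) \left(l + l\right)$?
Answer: $591361$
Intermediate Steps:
$E{\left(l \right)} = 2 l \left(l + \left(-4 + l\right)^{2}\right)$ ($E{\left(l \right)} = \left(l + \left(l - 4\right)^{2}\right) \left(l + l\right) = \left(l + \left(-4 + l\right)^{2}\right) 2 l = 2 l \left(l + \left(-4 + l\right)^{2}\right)$)
$\left(E{\left(-5 \right)} + \left(\left(-3 - 10\right) + 2 \cdot 2\right)\right)^{2} = \left(2 \left(-5\right) \left(-5 + \left(-4 - 5\right)^{2}\right) + \left(\left(-3 - 10\right) + 2 \cdot 2\right)\right)^{2} = \left(2 \left(-5\right) \left(-5 + \left(-9\right)^{2}\right) + \left(\left(-3 - 10\right) + 4\right)\right)^{2} = \left(2 \left(-5\right) \left(-5 + 81\right) + \left(-13 + 4\right)\right)^{2} = \left(2 \left(-5\right) 76 - 9\right)^{2} = \left(-760 - 9\right)^{2} = \left(-769\right)^{2} = 591361$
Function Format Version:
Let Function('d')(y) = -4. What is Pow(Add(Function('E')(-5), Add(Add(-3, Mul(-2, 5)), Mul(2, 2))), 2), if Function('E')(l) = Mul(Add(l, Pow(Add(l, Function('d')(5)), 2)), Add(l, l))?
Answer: 591361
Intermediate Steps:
Function('E')(l) = Mul(2, l, Add(l, Pow(Add(-4, l), 2))) (Function('E')(l) = Mul(Add(l, Pow(Add(l, -4), 2)), Add(l, l)) = Mul(Add(l, Pow(Add(-4, l), 2)), Mul(2, l)) = Mul(2, l, Add(l, Pow(Add(-4, l), 2))))
Pow(Add(Function('E')(-5), Add(Add(-3, Mul(-2, 5)), Mul(2, 2))), 2) = Pow(Add(Mul(2, -5, Add(-5, Pow(Add(-4, -5), 2))), Add(Add(-3, Mul(-2, 5)), Mul(2, 2))), 2) = Pow(Add(Mul(2, -5, Add(-5, Pow(-9, 2))), Add(Add(-3, -10), 4)), 2) = Pow(Add(Mul(2, -5, Add(-5, 81)), Add(-13, 4)), 2) = Pow(Add(Mul(2, -5, 76), -9), 2) = Pow(Add(-760, -9), 2) = Pow(-769, 2) = 591361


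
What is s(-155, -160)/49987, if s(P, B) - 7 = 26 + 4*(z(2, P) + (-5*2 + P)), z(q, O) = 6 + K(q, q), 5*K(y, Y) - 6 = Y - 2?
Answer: -2991/249935 ≈ -0.011967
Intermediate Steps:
K(y, Y) = ⅘ + Y/5 (K(y, Y) = 6/5 + (Y - 2)/5 = 6/5 + (-2 + Y)/5 = 6/5 + (-⅖ + Y/5) = ⅘ + Y/5)
z(q, O) = 34/5 + q/5 (z(q, O) = 6 + (⅘ + q/5) = 34/5 + q/5)
s(P, B) = 109/5 + 4*P (s(P, B) = 7 + (26 + 4*((34/5 + (⅕)*2) + (-5*2 + P))) = 7 + (26 + 4*((34/5 + ⅖) + (-10 + P))) = 7 + (26 + 4*(36/5 + (-10 + P))) = 7 + (26 + 4*(-14/5 + P)) = 7 + (26 + (-56/5 + 4*P)) = 7 + (74/5 + 4*P) = 109/5 + 4*P)
s(-155, -160)/49987 = (109/5 + 4*(-155))/49987 = (109/5 - 620)*(1/49987) = -2991/5*1/49987 = -2991/249935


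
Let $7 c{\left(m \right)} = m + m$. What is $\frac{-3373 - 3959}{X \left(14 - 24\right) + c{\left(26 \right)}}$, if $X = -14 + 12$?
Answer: $- \frac{4277}{16} \approx -267.31$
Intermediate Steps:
$c{\left(m \right)} = \frac{2 m}{7}$ ($c{\left(m \right)} = \frac{m + m}{7} = \frac{2 m}{7}$)
$X = -2$
$\frac{-3373 - 3959}{X \left(14 - 24\right) + c{\left(26 \right)}} = \frac{-3373 - 3959}{- 2 \left(14 - 24\right) + \frac{2}{7} \cdot 26} = - \frac{7332}{\left(-2\right) \left(-10\right) + \frac{52}{7}} = - \frac{7332}{20 + \frac{52}{7}} = - \frac{7332}{\frac{192}{7}} = \left(-7332\right) \frac{7}{192} = - \frac{4277}{16}$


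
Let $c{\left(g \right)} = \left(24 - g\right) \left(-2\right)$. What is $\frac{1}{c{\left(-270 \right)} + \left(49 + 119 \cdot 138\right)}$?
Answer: $\frac{1}{15883} \approx 6.296 \cdot 10^{-5}$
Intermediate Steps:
$c{\left(g \right)} = -48 + 2 g$
$\frac{1}{c{\left(-270 \right)} + \left(49 + 119 \cdot 138\right)} = \frac{1}{\left(-48 + 2 \left(-270\right)\right) + \left(49 + 119 \cdot 138\right)} = \frac{1}{\left(-48 - 540\right) + \left(49 + 16422\right)} = \frac{1}{-588 + 16471} = \frac{1}{15883}$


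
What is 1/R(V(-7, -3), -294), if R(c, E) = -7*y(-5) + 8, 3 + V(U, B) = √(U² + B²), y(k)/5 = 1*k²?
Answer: -1/867 ≈ -0.0011534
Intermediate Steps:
y(k) = 5*k² (y(k) = 5*(1*k²) = 5*k²)
V(U, B) = -3 + √(B² + U²) (V(U, B) = -3 + √(U² + B²) = -3 + √(B² + U²))
R(c, E) = -867 (R(c, E) = -35*(-5)² + 8 = -35*25 + 8 = -7*125 + 8 = -875 + 8 = -867)
1/R(V(-7, -3), -294) = 1/(-867) = -1/867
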